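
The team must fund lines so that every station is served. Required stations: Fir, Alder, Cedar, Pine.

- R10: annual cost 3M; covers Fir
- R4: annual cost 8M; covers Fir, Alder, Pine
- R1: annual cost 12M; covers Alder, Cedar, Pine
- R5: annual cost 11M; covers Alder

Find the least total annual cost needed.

15

The greedy cost-per-new-station heuristic would pick R4 and R1 for 20, but a cheaper cover exists.
Choose R10 and R1: together they cover Fir, Alder, Cedar, Pine — every station.
Total annual cost: 3 + 12 = 15.
No cover costs less than 15.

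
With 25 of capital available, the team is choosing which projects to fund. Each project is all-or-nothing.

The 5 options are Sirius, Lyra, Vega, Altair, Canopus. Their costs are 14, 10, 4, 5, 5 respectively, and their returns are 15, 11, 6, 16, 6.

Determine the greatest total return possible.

Allowing fractional choices, the relaxed optimum would be about 40.1, but projects are indivisible.
Sirius + Altair + Canopus: cost 14 + 5 + 5 = 24 ≤ 25, return 15 + 16 + 6 = 37.
Lyra + Vega + Altair + Canopus: cost 10 + 4 + 5 + 5 = 24 ≤ 25, return 11 + 6 + 16 + 6 = 39.
Sirius + Vega + Altair: cost 14 + 4 + 5 = 23 ≤ 25, return 15 + 6 + 16 = 37.
Best is Lyra, Vega, Altair, and Canopus with total return 39.

39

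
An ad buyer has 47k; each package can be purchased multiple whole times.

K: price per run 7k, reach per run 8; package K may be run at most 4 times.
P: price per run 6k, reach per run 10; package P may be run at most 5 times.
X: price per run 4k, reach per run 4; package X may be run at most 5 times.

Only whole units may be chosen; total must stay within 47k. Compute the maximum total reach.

66

P has the best ratio (10/6); taking only P gives at most 5×10 = 50 (stopped by the supply cap of 5).
Mixing does better — 5×P and 4×X: price 46 ≤ 47, reach 5·10 + 4·4 = 66.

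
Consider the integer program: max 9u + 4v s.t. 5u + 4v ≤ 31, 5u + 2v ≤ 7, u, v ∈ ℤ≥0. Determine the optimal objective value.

13

The continuous relaxation peaks at (0, 3.5) with value 14.00; rounding to a feasible lattice point costs some objective.
(u,v)=(1,1): 5·1+4·1=9≤31, 5·1+2·1=7≤7, objective 13.
(u,v)=(0,3): 5·0+4·3=12≤31, 5·0+2·3=6≤7, objective 12.
(u,v)=(1,0): 5·1+4·0=5≤31, 5·1+2·0=5≤7, objective 9.
The best lattice point is (1,1), giving 13.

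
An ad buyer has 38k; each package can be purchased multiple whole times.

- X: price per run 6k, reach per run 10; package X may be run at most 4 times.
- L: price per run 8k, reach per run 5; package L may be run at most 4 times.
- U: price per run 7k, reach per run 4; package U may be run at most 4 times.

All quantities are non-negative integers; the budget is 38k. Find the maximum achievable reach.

48

X has the best ratio (10/6); taking only X gives at most 4×10 = 40 (stopped by the supply cap of 4).
Mixing does better — 4×X and 2×U: price 38 ≤ 38, reach 4·10 + 2·4 = 48.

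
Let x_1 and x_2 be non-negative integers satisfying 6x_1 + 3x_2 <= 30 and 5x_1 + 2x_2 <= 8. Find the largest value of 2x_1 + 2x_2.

(x_1,x_2)=(0,4): 6·0+3·4=12≤30, 5·0+2·4=8≤8, objective 8.
(x_1,x_2)=(0,3): 6·0+3·3=9≤30, 5·0+2·3=6≤8, objective 6.
The best lattice point is (0,4), giving 8.

8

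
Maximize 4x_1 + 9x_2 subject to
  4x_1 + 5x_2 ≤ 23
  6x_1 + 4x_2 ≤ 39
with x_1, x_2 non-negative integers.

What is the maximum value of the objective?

Relaxing integrality, the LP optimum is 41.40 at (x_1,x_2) = (0, 4.6), which is not an integer point.
(x_1,x_2)=(0,4): 4·0+5·4=20≤23, 6·0+4·4=16≤39, objective 36.
(x_1,x_2)=(1,3): 4·1+5·3=19≤23, 6·1+4·3=18≤39, objective 31.
No feasible integer point exceeds 36.

36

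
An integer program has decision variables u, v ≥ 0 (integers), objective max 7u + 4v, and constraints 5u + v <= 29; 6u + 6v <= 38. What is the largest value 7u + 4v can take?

39

(u,v)=(5,1): 5·5+1·1=26≤29, 6·5+6·1=36≤38, objective 39.
(u,v)=(4,2): 5·4+1·2=22≤29, 6·4+6·2=36≤38, objective 36.
The best lattice point is (5,1), giving 39.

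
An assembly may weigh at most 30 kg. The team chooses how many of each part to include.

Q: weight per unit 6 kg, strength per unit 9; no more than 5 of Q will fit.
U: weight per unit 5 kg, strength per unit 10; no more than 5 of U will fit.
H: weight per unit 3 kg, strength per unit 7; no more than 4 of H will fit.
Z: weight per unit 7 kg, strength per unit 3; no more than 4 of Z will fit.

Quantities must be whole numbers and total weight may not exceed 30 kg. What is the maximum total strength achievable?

H has the best ratio (7/3); taking only H gives at most 4×7 = 28 (stopped by the supply cap of 4).
Mixing does better — 4×U and 3×H: weight 29 ≤ 30, strength 4·10 + 3·7 = 61.

61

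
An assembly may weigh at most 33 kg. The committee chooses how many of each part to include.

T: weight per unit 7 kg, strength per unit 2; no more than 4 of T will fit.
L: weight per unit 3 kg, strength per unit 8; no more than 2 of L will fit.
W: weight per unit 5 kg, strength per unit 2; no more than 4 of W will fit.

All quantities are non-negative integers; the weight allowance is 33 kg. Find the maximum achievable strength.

1×T, 2×L, and 4×W: weight 33 ≤ 33, strength 1·2 + 2·8 + 4·2 = 26.
2×L and 4×W: weight 26 ≤ 33, strength 2·8 + 4·2 = 24.
Best is 26.

26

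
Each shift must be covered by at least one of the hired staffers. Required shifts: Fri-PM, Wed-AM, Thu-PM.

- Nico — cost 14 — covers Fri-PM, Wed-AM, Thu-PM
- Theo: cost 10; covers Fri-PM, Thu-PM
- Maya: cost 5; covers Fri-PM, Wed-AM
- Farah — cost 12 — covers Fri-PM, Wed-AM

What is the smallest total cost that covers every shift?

14

The greedy cost-per-new-shift heuristic would pick Maya and Theo for 15, but a cheaper cover exists.
Nico alone covers Fri-PM, Wed-AM, Thu-PM — every shift.
Total cost: 14.
No cover costs less than 14.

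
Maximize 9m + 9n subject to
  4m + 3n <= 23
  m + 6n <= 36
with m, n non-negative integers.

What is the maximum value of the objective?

63

The continuous relaxation peaks at (1.43, 5.76) with value 64.71; rounding to a feasible lattice point costs some objective.
(m,n)=(2,5): 4·2+3·5=23≤23, 1·2+6·5=32≤36, objective 63.
(m,n)=(2,4): 4·2+3·4=20≤23, 1·2+6·4=26≤36, objective 54.
(m,n)=(1,5): 4·1+3·5=19≤23, 1·1+6·5=31≤36, objective 54.
Maximum is 63 at (m,n)=(2,5).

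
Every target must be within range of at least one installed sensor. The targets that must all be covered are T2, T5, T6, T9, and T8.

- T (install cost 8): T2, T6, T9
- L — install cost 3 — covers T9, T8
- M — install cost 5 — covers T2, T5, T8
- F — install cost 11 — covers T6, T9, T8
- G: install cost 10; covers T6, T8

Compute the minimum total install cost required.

13

Choose T and M: together they cover T2, T5, T6, T9, T8 — every target.
Total install cost: 8 + 5 = 13.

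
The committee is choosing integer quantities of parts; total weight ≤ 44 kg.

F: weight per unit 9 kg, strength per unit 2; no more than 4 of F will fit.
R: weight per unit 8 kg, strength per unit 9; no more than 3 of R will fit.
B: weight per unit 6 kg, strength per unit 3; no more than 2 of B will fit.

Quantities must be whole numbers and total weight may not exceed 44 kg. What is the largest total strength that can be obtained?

R has the best ratio (9/8); taking only R gives at most 3×9 = 27 (stopped by the supply cap of 3).
Mixing does better — 3×R and 2×B: weight 36 ≤ 44, strength 3·9 + 2·3 = 33.

33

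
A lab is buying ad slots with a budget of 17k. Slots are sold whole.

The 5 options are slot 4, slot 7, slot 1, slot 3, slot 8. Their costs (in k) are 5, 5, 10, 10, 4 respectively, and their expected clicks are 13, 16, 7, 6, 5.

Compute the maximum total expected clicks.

34

This is an integer program with binary decision variables.
Take slot 4, slot 7, and slot 8: cost 5 + 5 + 4 = 14 ≤ 17, expected clicks 13 + 16 + 5 = 34.
No other feasible combination does better.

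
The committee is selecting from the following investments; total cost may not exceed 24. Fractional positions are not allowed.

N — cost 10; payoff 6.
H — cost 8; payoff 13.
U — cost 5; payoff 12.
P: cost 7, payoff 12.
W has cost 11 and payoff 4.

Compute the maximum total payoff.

Take H, U, and P: cost 8 + 5 + 7 = 20 ≤ 24, payoff 13 + 12 + 12 = 37.
No other feasible combination does better.

37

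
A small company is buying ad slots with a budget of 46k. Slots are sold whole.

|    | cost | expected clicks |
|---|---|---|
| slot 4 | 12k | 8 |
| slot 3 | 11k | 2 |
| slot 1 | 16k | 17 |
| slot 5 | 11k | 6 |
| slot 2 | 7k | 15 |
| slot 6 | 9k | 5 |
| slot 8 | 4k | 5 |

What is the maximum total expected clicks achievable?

Treat it as a binary knapsack problem.
slot 4 + slot 1 + slot 5 + slot 2: cost 12 + 16 + 11 + 7 = 46 ≤ 46, expected clicks 8 + 17 + 6 + 15 = 46.
slot 4 + slot 1 + slot 2 + slot 6: cost 12 + 16 + 7 + 9 = 44 ≤ 46, expected clicks 8 + 17 + 15 + 5 = 45.
slot 4 + slot 1 + slot 2 + slot 8: cost 12 + 16 + 7 + 4 = 39 ≤ 46, expected clicks 8 + 17 + 15 + 5 = 45.
Best is slot 4, slot 1, slot 5, and slot 2 with total expected clicks 46.

46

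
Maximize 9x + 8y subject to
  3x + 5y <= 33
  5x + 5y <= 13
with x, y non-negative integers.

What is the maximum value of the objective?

18

(x,y)=(2,0) is feasible, giving 18.
(x,y)=(1,1) is feasible, giving 17.
(x,y)=(1,0) is feasible, giving 9.
Maximum is 18 at (x,y)=(2,0).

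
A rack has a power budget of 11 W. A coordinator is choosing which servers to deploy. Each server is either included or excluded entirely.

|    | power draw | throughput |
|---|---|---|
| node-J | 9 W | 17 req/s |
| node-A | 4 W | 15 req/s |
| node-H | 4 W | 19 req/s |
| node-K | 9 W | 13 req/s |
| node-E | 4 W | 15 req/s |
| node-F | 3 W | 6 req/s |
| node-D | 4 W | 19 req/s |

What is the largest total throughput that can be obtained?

Treat it as a binary knapsack problem.
Allowing fractional choices, the relaxed optimum would be about 49.2, but servers are indivisible.
node-A + node-H + node-F: power draw 4 + 4 + 3 = 11 ≤ 11, throughput 15 + 19 + 6 = 40.
node-H + node-F + node-D: power draw 4 + 3 + 4 = 11 ≤ 11, throughput 19 + 6 + 19 = 44.
node-H + node-E + node-F: power draw 4 + 4 + 3 = 11 ≤ 11, throughput 19 + 15 + 6 = 40.
Best is node-H, node-F, and node-D with total throughput 44.

44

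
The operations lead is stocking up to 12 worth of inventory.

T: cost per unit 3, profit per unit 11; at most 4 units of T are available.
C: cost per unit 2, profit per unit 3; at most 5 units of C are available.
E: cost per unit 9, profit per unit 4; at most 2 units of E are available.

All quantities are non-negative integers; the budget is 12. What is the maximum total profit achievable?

3×T and 1×C: cost 11 ≤ 12, profit 3·11 + 1·3 = 36.
4×T: cost 12 ≤ 12, profit 4·11 = 44.
Best is 44.

44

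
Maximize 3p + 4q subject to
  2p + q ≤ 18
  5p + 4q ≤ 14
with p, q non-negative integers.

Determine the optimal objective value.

12

Relaxing integrality, the LP optimum is 14.00 at (p,q) = (0, 3.5), which is not an integer point.
(p,q)=(0,3): 2·0+1·3=3≤18, 5·0+4·3=12≤14, objective 12.
(p,q)=(1,2): 2·1+1·2=4≤18, 5·1+4·2=13≤14, objective 11.
Maximum is 12 at (p,q)=(0,3).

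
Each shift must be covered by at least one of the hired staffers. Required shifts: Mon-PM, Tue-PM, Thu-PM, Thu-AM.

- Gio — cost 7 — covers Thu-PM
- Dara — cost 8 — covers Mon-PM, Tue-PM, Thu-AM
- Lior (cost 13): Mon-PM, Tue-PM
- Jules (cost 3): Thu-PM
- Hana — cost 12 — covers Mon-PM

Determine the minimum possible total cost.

11

Choose Dara and Jules: together they cover Mon-PM, Tue-PM, Thu-PM, Thu-AM — every shift.
Total cost: 8 + 3 = 11.
No cover costs less than 11.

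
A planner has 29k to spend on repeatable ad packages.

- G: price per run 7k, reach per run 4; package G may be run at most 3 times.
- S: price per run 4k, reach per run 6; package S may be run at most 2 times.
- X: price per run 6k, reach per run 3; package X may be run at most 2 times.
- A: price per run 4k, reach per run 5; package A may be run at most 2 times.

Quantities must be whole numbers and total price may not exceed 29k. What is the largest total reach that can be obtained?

29

S has the best ratio (6/4); taking only S gives at most 2×6 = 12 (stopped by the supply cap of 2).
Mixing does better — 1×G, 2×S, 1×X, and 2×A: price 29 ≤ 29, reach 1·4 + 2·6 + 1·3 + 2·5 = 29.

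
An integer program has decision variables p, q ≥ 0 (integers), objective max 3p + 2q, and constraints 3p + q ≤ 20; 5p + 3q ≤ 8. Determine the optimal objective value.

Relaxing integrality, the LP optimum is 5.33 at (p,q) = (0, 2.67), which is not an integer point.
(p,q)=(1,1) is feasible, giving 5.
(p,q)=(0,2) is feasible, giving 4.
(p,q)=(1,0) is feasible, giving 3.
Maximum is 5 at (p,q)=(1,1).

5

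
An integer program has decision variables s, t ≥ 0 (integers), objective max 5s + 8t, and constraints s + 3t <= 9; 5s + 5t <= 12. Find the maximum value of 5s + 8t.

(s,t)=(0,2) is feasible, giving 16.
(s,t)=(1,1) is feasible, giving 13.
Maximum is 16 at (s,t)=(0,2).

16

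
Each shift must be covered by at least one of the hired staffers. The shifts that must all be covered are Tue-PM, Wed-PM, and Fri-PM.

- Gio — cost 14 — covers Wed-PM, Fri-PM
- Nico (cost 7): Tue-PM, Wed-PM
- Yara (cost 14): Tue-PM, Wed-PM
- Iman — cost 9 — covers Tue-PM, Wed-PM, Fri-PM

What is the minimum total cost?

Iman alone covers Tue-PM, Wed-PM, Fri-PM — every shift.
Total cost: 9.
No cover costs less than 9.

9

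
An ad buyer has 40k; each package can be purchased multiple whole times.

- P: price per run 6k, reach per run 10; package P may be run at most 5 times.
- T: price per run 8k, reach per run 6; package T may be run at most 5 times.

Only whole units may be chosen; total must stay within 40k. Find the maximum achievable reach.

56

P has the best ratio (10/6); taking only P gives at most 5×10 = 50 (stopped by the supply cap of 5).
Mixing does better — 5×P and 1×T: price 38 ≤ 40, reach 5·10 + 1·6 = 56.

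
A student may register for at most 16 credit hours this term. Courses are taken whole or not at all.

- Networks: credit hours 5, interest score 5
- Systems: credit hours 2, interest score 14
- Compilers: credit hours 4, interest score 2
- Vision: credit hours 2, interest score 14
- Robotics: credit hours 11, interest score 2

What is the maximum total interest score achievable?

35

Allowing fractional choices, the relaxed optimum would be about 35.5, but courses are indivisible.
Networks + Systems + Vision: credit hours 5 + 2 + 2 = 9 ≤ 16, interest score 5 + 14 + 14 = 33.
Networks + Systems + Compilers + Vision: credit hours 5 + 2 + 4 + 2 = 13 ≤ 16, interest score 5 + 14 + 2 + 14 = 35.
Systems + Compilers + Vision: credit hours 2 + 4 + 2 = 8 ≤ 16, interest score 14 + 2 + 14 = 30.
Best is Networks, Systems, Compilers, and Vision with total interest score 35.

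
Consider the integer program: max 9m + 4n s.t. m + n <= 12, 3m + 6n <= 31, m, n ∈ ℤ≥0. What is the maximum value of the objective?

Relaxing integrality, the LP optimum is 93.00 at (m,n) = (10.3, 0), which is not an integer point.
(m,n)=(10,0): 1·10+1·0=10≤12, 3·10+6·0=30≤31, objective 90.
(m,n)=(9,0): 1·9+1·0=9≤12, 3·9+6·0=27≤31, objective 81.
No feasible integer point exceeds 90.

90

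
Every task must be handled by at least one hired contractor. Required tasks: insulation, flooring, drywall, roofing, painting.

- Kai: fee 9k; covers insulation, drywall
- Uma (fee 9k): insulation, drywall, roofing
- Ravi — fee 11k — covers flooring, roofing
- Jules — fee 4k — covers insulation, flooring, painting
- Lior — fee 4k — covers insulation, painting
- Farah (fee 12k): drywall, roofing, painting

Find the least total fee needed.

13

This is an integer covering problem.
Choose Uma and Jules: together they cover insulation, flooring, drywall, roofing, painting — every task.
Total fee: 9 + 4 = 13.
No cover costs less than 13.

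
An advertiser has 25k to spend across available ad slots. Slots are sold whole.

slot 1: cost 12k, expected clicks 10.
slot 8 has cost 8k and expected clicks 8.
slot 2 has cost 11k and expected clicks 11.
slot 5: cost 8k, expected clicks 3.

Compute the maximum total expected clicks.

21

Take slot 1 and slot 2: cost 12 + 11 = 23 ≤ 25, expected clicks 10 + 11 = 21.
No other feasible combination does better.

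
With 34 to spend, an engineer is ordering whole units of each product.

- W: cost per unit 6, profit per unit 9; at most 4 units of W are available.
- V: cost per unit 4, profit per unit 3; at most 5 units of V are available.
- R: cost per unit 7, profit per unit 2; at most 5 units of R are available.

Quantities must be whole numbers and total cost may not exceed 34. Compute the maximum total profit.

42

W has the best ratio (9/6); taking only W gives at most 4×9 = 36 (stopped by the supply cap of 4).
Mixing does better — 4×W and 2×V: cost 32 ≤ 34, profit 4·9 + 2·3 = 42.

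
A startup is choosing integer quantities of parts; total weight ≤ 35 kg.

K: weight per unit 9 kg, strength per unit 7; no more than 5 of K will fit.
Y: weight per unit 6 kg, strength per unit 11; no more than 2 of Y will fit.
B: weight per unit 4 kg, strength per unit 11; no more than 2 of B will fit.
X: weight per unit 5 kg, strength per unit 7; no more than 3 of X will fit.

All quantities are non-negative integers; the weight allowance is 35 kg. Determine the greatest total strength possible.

This is a bounded integer knapsack.
B has the best ratio (11/4); taking only B gives at most 2×11 = 22 (stopped by the supply cap of 2).
Mixing does better — 2×Y, 2×B, and 3×X: weight 35 ≤ 35, strength 2·11 + 2·11 + 3·7 = 65.

65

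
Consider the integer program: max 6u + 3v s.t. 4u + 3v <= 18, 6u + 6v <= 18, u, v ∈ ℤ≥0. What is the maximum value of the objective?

(u,v)=(3,0) is feasible, giving 18.
(u,v)=(2,1) is feasible, giving 15.
(u,v)=(2,0) is feasible, giving 12.
The best lattice point is (3,0), giving 18.

18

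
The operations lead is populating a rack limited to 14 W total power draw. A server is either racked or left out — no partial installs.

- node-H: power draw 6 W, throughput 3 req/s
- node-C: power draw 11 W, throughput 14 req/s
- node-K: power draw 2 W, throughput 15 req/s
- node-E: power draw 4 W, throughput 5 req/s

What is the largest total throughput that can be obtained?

29

Treat it as a binary knapsack problem.
Allowing fractional choices, the relaxed optimum would be about 30.2, but servers are indivisible.
node-H + node-K + node-E: power draw 6 + 2 + 4 = 12 ≤ 14, throughput 3 + 15 + 5 = 23.
node-C + node-K: power draw 11 + 2 = 13 ≤ 14, throughput 14 + 15 = 29.
Best is node-C and node-K with total throughput 29.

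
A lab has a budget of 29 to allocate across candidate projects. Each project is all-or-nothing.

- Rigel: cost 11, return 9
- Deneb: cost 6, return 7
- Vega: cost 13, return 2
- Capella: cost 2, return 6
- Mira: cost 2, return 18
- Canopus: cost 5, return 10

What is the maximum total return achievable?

Rigel + Capella + Mira + Canopus: cost 11 + 2 + 2 + 5 = 20 ≤ 29, return 9 + 6 + 18 + 10 = 43.
Rigel + Deneb + Mira + Canopus: cost 11 + 6 + 2 + 5 = 24 ≤ 29, return 9 + 7 + 18 + 10 = 44.
Rigel + Deneb + Capella + Mira + Canopus: cost 11 + 6 + 2 + 2 + 5 = 26 ≤ 29, return 9 + 7 + 6 + 18 + 10 = 50.
Best is Rigel, Deneb, Capella, Mira, and Canopus with total return 50.

50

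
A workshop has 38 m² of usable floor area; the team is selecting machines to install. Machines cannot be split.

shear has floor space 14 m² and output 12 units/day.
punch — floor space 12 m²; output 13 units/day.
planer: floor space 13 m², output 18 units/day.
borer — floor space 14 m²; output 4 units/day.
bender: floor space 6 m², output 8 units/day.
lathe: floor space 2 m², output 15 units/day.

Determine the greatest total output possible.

54

This is a 0-1 knapsack instance.
Allowing fractional choices, the relaxed optimum would be about 58.3, but machines are indivisible.
shear + planer + bender + lathe: floor space 14 + 13 + 6 + 2 = 35 ≤ 38, output 12 + 18 + 8 + 15 = 53.
punch + planer + bender + lathe: floor space 12 + 13 + 6 + 2 = 33 ≤ 38, output 13 + 18 + 8 + 15 = 54.
shear + punch + bender + lathe: floor space 14 + 12 + 6 + 2 = 34 ≤ 38, output 12 + 13 + 8 + 15 = 48.
Best is punch, planer, bender, and lathe with total output 54.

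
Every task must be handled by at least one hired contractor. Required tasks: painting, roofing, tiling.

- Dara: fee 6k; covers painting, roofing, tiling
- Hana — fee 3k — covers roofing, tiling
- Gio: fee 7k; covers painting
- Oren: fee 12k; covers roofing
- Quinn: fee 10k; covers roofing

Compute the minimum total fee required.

6

This is an integer covering problem.
Dara alone covers painting, roofing, tiling — every task.
Total fee: 6.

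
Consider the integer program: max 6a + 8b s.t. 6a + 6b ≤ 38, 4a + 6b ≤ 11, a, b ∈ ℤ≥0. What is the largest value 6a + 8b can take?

(a,b)=(1,1) is feasible, giving 14.
(a,b)=(2,0) is feasible, giving 12.
(a,b)=(0,1) is feasible, giving 8.
(a,b)=(1,0) is feasible, giving 6.
No feasible integer point exceeds 14.

14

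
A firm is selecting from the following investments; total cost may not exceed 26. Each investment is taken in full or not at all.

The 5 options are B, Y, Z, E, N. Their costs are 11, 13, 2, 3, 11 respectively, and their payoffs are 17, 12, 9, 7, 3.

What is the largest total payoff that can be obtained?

38

B + Y + Z: cost 11 + 13 + 2 = 26 ≤ 26, payoff 17 + 12 + 9 = 38.
B + Z + E: cost 11 + 2 + 3 = 16 ≤ 26, payoff 17 + 9 + 7 = 33.
Best is B, Y, and Z with total payoff 38.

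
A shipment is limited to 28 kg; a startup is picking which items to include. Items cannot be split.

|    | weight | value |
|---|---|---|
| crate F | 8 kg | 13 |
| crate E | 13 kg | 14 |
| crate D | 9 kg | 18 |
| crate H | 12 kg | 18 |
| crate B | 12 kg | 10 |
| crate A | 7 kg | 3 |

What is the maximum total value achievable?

39

Allowing fractional choices, the relaxed optimum would be about 47.5, but items are indivisible.
crate D + crate H + crate A: weight 9 + 12 + 7 = 28 ≤ 28, value 18 + 18 + 3 = 39.
crate D + crate H: weight 9 + 12 = 21 ≤ 28, value 18 + 18 = 36.
Best is crate D, crate H, and crate A with total value 39.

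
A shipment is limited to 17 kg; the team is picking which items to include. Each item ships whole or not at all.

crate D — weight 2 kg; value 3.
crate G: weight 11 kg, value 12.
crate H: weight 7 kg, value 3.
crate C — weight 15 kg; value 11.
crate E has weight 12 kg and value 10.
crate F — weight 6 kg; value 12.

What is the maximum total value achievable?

crate G + crate F: weight 11 + 6 = 17 ≤ 17, value 12 + 12 = 24.
crate D + crate H + crate F: weight 2 + 7 + 6 = 15 ≤ 17, value 3 + 3 + 12 = 18.
Best is crate G and crate F with total value 24.

24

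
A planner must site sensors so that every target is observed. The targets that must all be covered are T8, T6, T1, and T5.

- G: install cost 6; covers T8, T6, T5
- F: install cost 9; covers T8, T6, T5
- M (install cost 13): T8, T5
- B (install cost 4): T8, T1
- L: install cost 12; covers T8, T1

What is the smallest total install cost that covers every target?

This is an integer covering problem.
Choose G and B: together they cover T8, T6, T1, T5 — every target.
Total install cost: 6 + 4 = 10.
No cover costs less than 10.

10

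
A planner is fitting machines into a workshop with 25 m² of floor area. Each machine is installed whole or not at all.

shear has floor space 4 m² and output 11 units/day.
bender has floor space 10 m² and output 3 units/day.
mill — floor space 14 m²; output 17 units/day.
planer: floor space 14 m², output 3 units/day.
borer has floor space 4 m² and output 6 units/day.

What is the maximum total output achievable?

34

This is a 0-1 knapsack instance.
Allowing fractional choices, the relaxed optimum would be about 34.9, but machines are indivisible.
shear + mill + borer: floor space 4 + 14 + 4 = 22 ≤ 25, output 11 + 17 + 6 = 34.
mill + borer: floor space 14 + 4 = 18 ≤ 25, output 17 + 6 = 23.
shear + mill: floor space 4 + 14 = 18 ≤ 25, output 11 + 17 = 28.
Best is shear, mill, and borer with total output 34.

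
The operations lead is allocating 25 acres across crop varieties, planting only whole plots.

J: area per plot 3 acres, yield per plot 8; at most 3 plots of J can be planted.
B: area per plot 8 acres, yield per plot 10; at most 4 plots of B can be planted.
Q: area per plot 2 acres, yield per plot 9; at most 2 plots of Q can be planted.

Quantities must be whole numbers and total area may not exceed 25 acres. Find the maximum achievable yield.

52

Q has the best ratio (9/2); taking only Q gives at most 2×9 = 18 (stopped by the supply cap of 2).
Mixing does better — 3×J, 1×B, and 2×Q: area 21 ≤ 25, yield 3·8 + 1·10 + 2·9 = 52.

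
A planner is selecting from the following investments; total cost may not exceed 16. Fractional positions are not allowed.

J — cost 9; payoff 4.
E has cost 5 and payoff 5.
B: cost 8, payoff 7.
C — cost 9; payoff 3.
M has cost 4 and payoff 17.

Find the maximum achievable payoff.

J + M: cost 9 + 4 = 13 ≤ 16, payoff 4 + 17 = 21.
B + M: cost 8 + 4 = 12 ≤ 16, payoff 7 + 17 = 24.
E + M: cost 5 + 4 = 9 ≤ 16, payoff 5 + 17 = 22.
Best is B and M with total payoff 24.

24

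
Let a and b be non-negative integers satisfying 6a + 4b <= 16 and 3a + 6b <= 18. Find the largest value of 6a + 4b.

16

(a,b)=(2,1): 6·2+4·1=16≤16, 3·2+6·1=12≤18, objective 16.
(a,b)=(1,2): 6·1+4·2=14≤16, 3·1+6·2=15≤18, objective 14.
(a,b)=(2,0): 6·2+4·0=12≤16, 3·2+6·0=6≤18, objective 12.
No feasible integer point exceeds 16.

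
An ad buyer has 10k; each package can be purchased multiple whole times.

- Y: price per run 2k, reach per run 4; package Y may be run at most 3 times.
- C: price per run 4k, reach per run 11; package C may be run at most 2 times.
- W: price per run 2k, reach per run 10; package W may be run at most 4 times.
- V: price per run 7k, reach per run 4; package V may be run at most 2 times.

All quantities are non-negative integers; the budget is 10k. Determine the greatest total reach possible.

44

W has the best ratio (10/2); taking only W gives at most 4×10 = 40 (stopped by the supply cap of 4).
Mixing does better — 1×Y and 4×W: price 10 ≤ 10, reach 1·4 + 4·10 = 44.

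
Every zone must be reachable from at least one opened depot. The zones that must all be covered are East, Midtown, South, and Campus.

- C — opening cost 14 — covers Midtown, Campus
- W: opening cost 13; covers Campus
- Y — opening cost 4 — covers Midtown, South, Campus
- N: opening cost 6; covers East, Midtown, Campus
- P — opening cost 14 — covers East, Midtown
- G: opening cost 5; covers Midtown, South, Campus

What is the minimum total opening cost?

10

Choose Y and N: together they cover East, Midtown, South, Campus — every zone.
Total opening cost: 4 + 6 = 10.
No cover costs less than 10.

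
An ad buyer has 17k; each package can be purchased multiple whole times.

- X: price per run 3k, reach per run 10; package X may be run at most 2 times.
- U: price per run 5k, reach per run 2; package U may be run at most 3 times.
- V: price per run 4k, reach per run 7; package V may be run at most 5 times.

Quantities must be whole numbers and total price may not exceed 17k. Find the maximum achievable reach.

2×X and 2×V: price 14 ≤ 17, reach 2·10 + 2·7 = 34.
1×X and 3×V: price 15 ≤ 17, reach 1·10 + 3·7 = 31.
Best is 34.

34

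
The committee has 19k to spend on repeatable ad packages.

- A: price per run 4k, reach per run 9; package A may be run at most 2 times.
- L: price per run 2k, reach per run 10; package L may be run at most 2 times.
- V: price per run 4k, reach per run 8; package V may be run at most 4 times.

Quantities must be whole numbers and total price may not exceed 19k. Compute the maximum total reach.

Take 2×A, 2×L, and 1×V: price 16 ≤ 19, reach 2·9 + 2·10 + 1·8 = 46.
L has the best ratio (10/2) and is taken to its limit of 2; remaining capacity is filled optimally with the others.

46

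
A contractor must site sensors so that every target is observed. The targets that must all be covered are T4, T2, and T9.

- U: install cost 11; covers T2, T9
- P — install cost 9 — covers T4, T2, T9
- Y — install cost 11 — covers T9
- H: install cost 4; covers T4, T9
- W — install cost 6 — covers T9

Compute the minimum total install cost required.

The greedy cost-per-new-target heuristic would pick H and P for 13, but a cheaper cover exists.
P alone covers T4, T2, T9 — every target.
Total install cost: 9.
No cover costs less than 9.

9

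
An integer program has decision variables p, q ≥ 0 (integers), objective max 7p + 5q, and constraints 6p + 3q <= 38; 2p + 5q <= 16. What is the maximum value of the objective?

42

(p,q)=(6,0) is feasible, giving 42.
(p,q)=(5,1) is feasible, giving 40.
The best lattice point is (6,0), giving 42.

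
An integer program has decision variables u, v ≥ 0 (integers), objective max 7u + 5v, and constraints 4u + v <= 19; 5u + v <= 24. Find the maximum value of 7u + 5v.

95

(u,v)=(0,19) is feasible, giving 95.
(u,v)=(0,18) is feasible, giving 90.
The best lattice point is (0,19), giving 95.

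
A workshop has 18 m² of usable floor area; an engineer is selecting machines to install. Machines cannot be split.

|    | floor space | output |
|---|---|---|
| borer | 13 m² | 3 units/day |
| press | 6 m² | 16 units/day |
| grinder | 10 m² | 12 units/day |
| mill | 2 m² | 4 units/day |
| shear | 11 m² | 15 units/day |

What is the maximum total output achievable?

32

This is an integer program with binary decision variables.
press + grinder + mill: floor space 6 + 10 + 2 = 18 ≤ 18, output 16 + 12 + 4 = 32.
press + grinder: floor space 6 + 10 = 16 ≤ 18, output 16 + 12 = 28.
press + shear: floor space 6 + 11 = 17 ≤ 18, output 16 + 15 = 31.
Best is press, grinder, and mill with total output 32.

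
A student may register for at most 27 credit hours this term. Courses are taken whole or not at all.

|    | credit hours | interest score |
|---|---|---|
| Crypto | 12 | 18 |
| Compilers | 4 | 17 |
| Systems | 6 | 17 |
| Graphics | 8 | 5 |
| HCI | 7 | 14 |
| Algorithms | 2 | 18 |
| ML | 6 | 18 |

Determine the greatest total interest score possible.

Allowing fractional choices, the relaxed optimum would be about 87.0, but courses are indivisible.
Compilers + Systems + HCI + Algorithms + ML: credit hours 4 + 6 + 7 + 2 + 6 = 25 ≤ 27, interest score 17 + 17 + 14 + 18 + 18 = 84.
Compilers + Systems + Graphics + Algorithms + ML: credit hours 4 + 6 + 8 + 2 + 6 = 26 ≤ 27, interest score 17 + 17 + 5 + 18 + 18 = 75.
Best is Compilers, Systems, HCI, Algorithms, and ML with total interest score 84.

84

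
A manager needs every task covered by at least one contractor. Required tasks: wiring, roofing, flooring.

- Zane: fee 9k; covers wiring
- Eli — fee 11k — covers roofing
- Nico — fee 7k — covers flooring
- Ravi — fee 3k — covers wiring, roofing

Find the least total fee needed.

10

Choose Nico and Ravi: together they cover wiring, roofing, flooring — every task.
Total fee: 7 + 3 = 10.
No cover costs less than 10.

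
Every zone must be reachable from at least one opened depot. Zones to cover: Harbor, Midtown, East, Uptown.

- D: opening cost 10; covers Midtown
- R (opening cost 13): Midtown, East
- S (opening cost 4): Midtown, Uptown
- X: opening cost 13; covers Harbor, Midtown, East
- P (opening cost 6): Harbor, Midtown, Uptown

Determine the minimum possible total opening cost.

17

This is an integer covering problem.
The greedy cost-per-new-zone heuristic would pick S, P, and R for 23, but a cheaper cover exists.
Choose S and X: together they cover Harbor, Midtown, East, Uptown — every zone.
Total opening cost: 4 + 13 = 17.
No cover costs less than 17.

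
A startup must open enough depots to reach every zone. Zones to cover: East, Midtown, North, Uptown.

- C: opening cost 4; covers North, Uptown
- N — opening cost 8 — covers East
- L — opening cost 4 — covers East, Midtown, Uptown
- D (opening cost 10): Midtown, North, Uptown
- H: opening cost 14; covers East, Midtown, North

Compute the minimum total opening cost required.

Choose C and L: together they cover East, Midtown, North, Uptown — every zone.
Total opening cost: 4 + 4 = 8.
No cover costs less than 8.

8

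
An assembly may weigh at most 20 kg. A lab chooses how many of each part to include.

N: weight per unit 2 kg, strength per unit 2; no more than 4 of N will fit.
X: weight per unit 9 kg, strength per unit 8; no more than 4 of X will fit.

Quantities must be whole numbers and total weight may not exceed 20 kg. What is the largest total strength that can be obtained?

18

N has the best ratio (2/2); taking only N gives at most 4×2 = 8 (stopped by the supply cap of 4).
Mixing does better — 1×N and 2×X: weight 20 ≤ 20, strength 1·2 + 2·8 = 18.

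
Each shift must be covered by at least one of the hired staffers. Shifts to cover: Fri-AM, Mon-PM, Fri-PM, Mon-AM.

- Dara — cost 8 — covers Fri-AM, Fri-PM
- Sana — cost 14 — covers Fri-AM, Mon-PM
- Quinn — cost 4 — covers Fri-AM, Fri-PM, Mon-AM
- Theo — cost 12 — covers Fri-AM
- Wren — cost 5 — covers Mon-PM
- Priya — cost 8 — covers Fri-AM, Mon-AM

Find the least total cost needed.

9

Choose Quinn and Wren: together they cover Fri-AM, Mon-PM, Fri-PM, Mon-AM — every shift.
Total cost: 4 + 5 = 9.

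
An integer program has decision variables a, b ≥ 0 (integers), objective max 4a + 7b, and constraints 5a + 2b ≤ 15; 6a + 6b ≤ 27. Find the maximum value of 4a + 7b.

Relaxing integrality, the LP optimum is 31.50 at (a,b) = (0, 4.5), which is not an integer point.
(a,b)=(0,4): 5·0+2·4=8≤15, 6·0+6·4=24≤27, objective 28.
(a,b)=(1,3): 5·1+2·3=11≤15, 6·1+6·3=24≤27, objective 25.
(a,b)=(0,3): 5·0+2·3=6≤15, 6·0+6·3=18≤27, objective 21.
No feasible integer point exceeds 28.

28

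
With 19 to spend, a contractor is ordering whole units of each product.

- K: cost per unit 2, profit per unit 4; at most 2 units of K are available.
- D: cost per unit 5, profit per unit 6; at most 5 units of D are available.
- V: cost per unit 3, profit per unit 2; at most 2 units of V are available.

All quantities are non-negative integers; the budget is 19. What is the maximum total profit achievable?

26

Take 2×K and 3×D: cost 19 ≤ 19, profit 2·4 + 3·6 = 26.
K has the best ratio (4/2) and is taken to its limit of 2; remaining capacity is filled optimally with the others.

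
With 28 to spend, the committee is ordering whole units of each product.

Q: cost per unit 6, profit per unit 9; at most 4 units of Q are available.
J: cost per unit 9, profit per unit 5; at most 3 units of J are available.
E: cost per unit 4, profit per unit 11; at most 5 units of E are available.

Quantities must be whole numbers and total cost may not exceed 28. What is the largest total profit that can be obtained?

64

This is a bounded integer knapsack.
1×Q and 5×E: cost 26 ≤ 28, profit 1·9 + 5·11 = 64.
2×Q and 4×E: cost 28 ≤ 28, profit 2·9 + 4·11 = 62.
Best is 64.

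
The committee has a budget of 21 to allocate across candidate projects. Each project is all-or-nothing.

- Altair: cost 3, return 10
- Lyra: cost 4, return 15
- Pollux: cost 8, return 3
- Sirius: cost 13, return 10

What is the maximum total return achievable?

35

Allowing fractional choices, the relaxed optimum would be about 35.4, but projects are indivisible.
Altair + Lyra + Sirius: cost 3 + 4 + 13 = 20 ≤ 21, return 10 + 15 + 10 = 35.
Altair + Lyra + Pollux: cost 3 + 4 + 8 = 15 ≤ 21, return 10 + 15 + 3 = 28.
Best is Altair, Lyra, and Sirius with total return 35.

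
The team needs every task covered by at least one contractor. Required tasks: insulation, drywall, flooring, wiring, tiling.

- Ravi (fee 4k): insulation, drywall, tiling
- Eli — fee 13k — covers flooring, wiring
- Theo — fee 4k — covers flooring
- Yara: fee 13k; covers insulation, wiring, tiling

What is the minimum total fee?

This is an integer covering problem.
Choose Ravi and Eli: together they cover insulation, drywall, flooring, wiring, tiling — every task.
Total fee: 4 + 13 = 17.

17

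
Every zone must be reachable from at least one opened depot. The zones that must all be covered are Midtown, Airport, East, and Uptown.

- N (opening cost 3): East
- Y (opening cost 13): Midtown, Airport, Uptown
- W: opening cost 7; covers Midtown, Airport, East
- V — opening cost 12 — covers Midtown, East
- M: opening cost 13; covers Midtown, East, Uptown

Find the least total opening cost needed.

16

The greedy cost-per-new-zone heuristic would pick W and Y for 20, but a cheaper cover exists.
Choose N and Y: together they cover Midtown, Airport, East, Uptown — every zone.
Total opening cost: 3 + 13 = 16.
No cover costs less than 16.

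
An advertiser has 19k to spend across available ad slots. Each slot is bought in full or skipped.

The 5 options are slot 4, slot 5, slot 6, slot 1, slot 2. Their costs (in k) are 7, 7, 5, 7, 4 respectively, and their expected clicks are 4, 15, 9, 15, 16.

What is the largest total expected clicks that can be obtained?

46

Take slot 5, slot 1, and slot 2: cost 7 + 7 + 4 = 18 ≤ 19, expected clicks 15 + 15 + 16 = 46.
No other feasible combination does better.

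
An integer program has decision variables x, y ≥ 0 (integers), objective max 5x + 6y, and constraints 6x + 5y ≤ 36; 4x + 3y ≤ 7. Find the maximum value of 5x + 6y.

(x,y)=(0,2): 6·0+5·2=10≤36, 4·0+3·2=6≤7, objective 12.
(x,y)=(1,1): 6·1+5·1=11≤36, 4·1+3·1=7≤7, objective 11.
(x,y)=(0,1): 6·0+5·1=5≤36, 4·0+3·1=3≤7, objective 6.
Maximum is 12 at (x,y)=(0,2).

12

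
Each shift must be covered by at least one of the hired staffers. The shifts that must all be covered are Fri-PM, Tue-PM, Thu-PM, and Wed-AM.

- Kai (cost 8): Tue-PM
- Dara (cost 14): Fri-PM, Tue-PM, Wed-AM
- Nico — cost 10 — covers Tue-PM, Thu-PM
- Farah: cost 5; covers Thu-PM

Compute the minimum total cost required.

This is a weighted set-cover instance.
Choose Dara and Farah: together they cover Fri-PM, Tue-PM, Thu-PM, Wed-AM — every shift.
Total cost: 14 + 5 = 19.
No cover costs less than 19.

19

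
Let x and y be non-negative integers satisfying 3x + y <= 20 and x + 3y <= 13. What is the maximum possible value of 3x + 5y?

28

(x,y)=(6,2) is feasible, giving 28.
(x,y)=(4,3) is feasible, giving 27.
(x,y)=(5,2) is feasible, giving 25.
(x,y)=(6,1) is feasible, giving 23.
The best lattice point is (6,2), giving 28.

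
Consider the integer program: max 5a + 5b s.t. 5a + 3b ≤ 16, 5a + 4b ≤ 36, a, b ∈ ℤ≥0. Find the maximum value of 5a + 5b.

25

(a,b)=(0,5) is feasible, giving 25.
(a,b)=(0,4) is feasible, giving 20.
No feasible integer point exceeds 25.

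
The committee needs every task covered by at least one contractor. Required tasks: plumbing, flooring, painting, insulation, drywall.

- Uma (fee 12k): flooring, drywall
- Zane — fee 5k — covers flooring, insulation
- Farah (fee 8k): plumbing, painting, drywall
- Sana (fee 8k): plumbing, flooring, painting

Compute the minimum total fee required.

13

Choose Zane and Farah: together they cover plumbing, flooring, painting, insulation, drywall — every task.
Total fee: 5 + 8 = 13.
No cover costs less than 13.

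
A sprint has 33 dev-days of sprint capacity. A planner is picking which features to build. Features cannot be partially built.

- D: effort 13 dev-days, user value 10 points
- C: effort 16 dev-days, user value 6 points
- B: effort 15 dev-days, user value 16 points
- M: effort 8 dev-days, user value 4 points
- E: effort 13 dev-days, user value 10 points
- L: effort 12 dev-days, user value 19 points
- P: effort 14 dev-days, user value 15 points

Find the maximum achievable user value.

35

Treat it as a binary knapsack problem.
Take B and L: effort 15 + 12 = 27 ≤ 33, user value 16 + 19 = 35.
No other feasible combination does better.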